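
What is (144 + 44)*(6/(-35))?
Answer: -1128/35 ≈ -32.229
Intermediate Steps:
(144 + 44)*(6/(-35)) = 188*(6*(-1/35)) = 188*(-6/35) = -1128/35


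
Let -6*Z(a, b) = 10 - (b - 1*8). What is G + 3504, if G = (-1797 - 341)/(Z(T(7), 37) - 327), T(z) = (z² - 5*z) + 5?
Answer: 6821100/1943 ≈ 3510.6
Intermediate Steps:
T(z) = 5 + z² - 5*z
Z(a, b) = -3 + b/6 (Z(a, b) = -(10 - (b - 1*8))/6 = -(10 - (b - 8))/6 = -(10 - (-8 + b))/6 = -(10 + (8 - b))/6 = -(18 - b)/6 = -3 + b/6)
G = 12828/1943 (G = (-1797 - 341)/((-3 + (⅙)*37) - 327) = -2138/((-3 + 37/6) - 327) = -2138/(19/6 - 327) = -2138/(-1943/6) = -2138*(-6/1943) = 12828/1943 ≈ 6.6022)
G + 3504 = 12828/1943 + 3504 = 6821100/1943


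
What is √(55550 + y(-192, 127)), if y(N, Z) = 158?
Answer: 2*√13927 ≈ 236.03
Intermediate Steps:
√(55550 + y(-192, 127)) = √(55550 + 158) = √55708 = 2*√13927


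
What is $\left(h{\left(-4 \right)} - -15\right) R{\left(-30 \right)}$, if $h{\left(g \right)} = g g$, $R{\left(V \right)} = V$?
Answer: $-930$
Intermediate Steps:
$h{\left(g \right)} = g^{2}$
$\left(h{\left(-4 \right)} - -15\right) R{\left(-30 \right)} = \left(\left(-4\right)^{2} - -15\right) \left(-30\right) = \left(16 + 15\right) \left(-30\right) = 31 \left(-30\right) = -930$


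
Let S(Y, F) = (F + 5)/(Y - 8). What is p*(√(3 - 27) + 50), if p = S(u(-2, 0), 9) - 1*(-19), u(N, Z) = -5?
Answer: 11650/13 + 466*I*√6/13 ≈ 896.15 + 87.805*I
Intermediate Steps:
S(Y, F) = (5 + F)/(-8 + Y)
p = 233/13 (p = (5 + 9)/(-8 - 5) - 1*(-19) = 14/(-13) + 19 = -1/13*14 + 19 = -14/13 + 19 = 233/13 ≈ 17.923)
p*(√(3 - 27) + 50) = 233*(√(3 - 27) + 50)/13 = 233*(√(-24) + 50)/13 = 233*(2*I*√6 + 50)/13 = 233*(50 + 2*I*√6)/13 = 11650/13 + 466*I*√6/13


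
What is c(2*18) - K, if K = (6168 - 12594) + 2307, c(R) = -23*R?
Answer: 3291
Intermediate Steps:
K = -4119 (K = -6426 + 2307 = -4119)
c(2*18) - K = -46*18 - 1*(-4119) = -23*36 + 4119 = -828 + 4119 = 3291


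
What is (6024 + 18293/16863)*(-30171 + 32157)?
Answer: 6114533210/511 ≈ 1.1966e+7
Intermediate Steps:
(6024 + 18293/16863)*(-30171 + 32157) = (6024 + 18293*(1/16863))*1986 = (6024 + 1663/1533)*1986 = (9236455/1533)*1986 = 6114533210/511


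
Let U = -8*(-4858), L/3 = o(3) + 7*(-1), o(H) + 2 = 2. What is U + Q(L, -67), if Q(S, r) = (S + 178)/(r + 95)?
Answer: 1088349/28 ≈ 38870.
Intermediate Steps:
o(H) = 0 (o(H) = -2 + 2 = 0)
L = -21 (L = 3*(0 + 7*(-1)) = 3*(0 - 7) = 3*(-7) = -21)
Q(S, r) = (178 + S)/(95 + r)
U = 38864
U + Q(L, -67) = 38864 + (178 - 21)/(95 - 67) = 38864 + 157/28 = 1088349/28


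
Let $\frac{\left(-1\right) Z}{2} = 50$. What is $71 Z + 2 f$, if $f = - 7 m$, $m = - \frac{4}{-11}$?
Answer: $- \frac{78156}{11} \approx -7105.1$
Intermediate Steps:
$Z = -100$ ($Z = \left(-2\right) 50 = -100$)
$m = \frac{4}{11}$ ($m = \left(-4\right) \left(- \frac{1}{11}\right) = \frac{4}{11} \approx 0.36364$)
$f = - \frac{28}{11}$ ($f = \left(-7\right) \frac{4}{11} = - \frac{28}{11} \approx -2.5455$)
$71 Z + 2 f = 71 \left(-100\right) + 2 \left(- \frac{28}{11}\right) = -7100 - \frac{56}{11} = - \frac{78156}{11}$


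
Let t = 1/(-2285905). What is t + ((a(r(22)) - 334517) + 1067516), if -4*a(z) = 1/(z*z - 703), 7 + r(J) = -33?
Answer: 6011931089503367/8201827140 ≈ 7.3300e+5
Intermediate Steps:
r(J) = -40 (r(J) = -7 - 33 = -40)
a(z) = -1/(4*(-703 + z²)) (a(z) = -1/(4*(z*z - 703)) = -1/(4*(z² - 703)) = -1/(4*(-703 + z²)))
t = -1/2285905 ≈ -4.3746e-7
t + ((a(r(22)) - 334517) + 1067516) = -1/2285905 + ((-1/(-2812 + 4*(-40)²) - 334517) + 1067516) = -1/2285905 + ((-1/(-2812 + 4*1600) - 334517) + 1067516) = -1/2285905 + ((-1/(-2812 + 6400) - 334517) + 1067516) = -1/2285905 + ((-1/3588 - 334517) + 1067516) = -1/2285905 + (-1200246997/3588 + 1067516) = -1/2285905 + 2630000411/3588 = 6011931089503367/8201827140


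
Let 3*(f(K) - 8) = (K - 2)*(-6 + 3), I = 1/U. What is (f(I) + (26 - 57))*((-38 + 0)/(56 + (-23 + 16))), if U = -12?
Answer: 4769/294 ≈ 16.221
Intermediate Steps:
I = -1/12 (I = 1/(-12) = -1/12 ≈ -0.083333)
f(K) = 10 - K (f(K) = 8 + ((K - 2)*(-6 + 3))/3 = 8 + ((-2 + K)*(-3))/3 = 8 + (6 - 3*K)/3 = 8 + (2 - K) = 10 - K)
(f(I) + (26 - 57))*((-38 + 0)/(56 + (-23 + 16))) = ((10 - 1*(-1/12)) + (26 - 57))*((-38 + 0)/(56 + (-23 + 16))) = ((10 + 1/12) - 31)*(-38/(56 - 7)) = (121/12 - 31)*(-38/49) = -(-4769)/(6*49) = -251/12*(-38/49) = 4769/294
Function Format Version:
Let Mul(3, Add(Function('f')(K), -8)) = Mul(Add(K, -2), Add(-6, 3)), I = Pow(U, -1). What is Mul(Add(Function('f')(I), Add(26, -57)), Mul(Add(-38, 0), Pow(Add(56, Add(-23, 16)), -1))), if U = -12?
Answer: Rational(4769, 294) ≈ 16.221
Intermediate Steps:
I = Rational(-1, 12) (I = Pow(-12, -1) = Rational(-1, 12) ≈ -0.083333)
Function('f')(K) = Add(10, Mul(-1, K)) (Function('f')(K) = Add(8, Mul(Rational(1, 3), Mul(Add(K, -2), Add(-6, 3)))) = Add(8, Mul(Rational(1, 3), Mul(Add(-2, K), -3))) = Add(8, Mul(Rational(1, 3), Add(6, Mul(-3, K)))) = Add(8, Add(2, Mul(-1, K))) = Add(10, Mul(-1, K)))
Mul(Add(Function('f')(I), Add(26, -57)), Mul(Add(-38, 0), Pow(Add(56, Add(-23, 16)), -1))) = Mul(Add(Add(10, Mul(-1, Rational(-1, 12))), Add(26, -57)), Mul(Add(-38, 0), Pow(Add(56, Add(-23, 16)), -1))) = Mul(Add(Add(10, Rational(1, 12)), -31), Mul(-38, Pow(Add(56, -7), -1))) = Mul(Add(Rational(121, 12), -31), Mul(-38, Pow(49, -1))) = Mul(Rational(-251, 12), Mul(-38, Rational(1, 49))) = Mul(Rational(-251, 12), Rational(-38, 49)) = Rational(4769, 294)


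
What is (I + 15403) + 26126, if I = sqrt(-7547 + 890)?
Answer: 41529 + I*sqrt(6657) ≈ 41529.0 + 81.59*I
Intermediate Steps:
I = I*sqrt(6657) (I = sqrt(-6657) = I*sqrt(6657) ≈ 81.59*I)
(I + 15403) + 26126 = (I*sqrt(6657) + 15403) + 26126 = (15403 + I*sqrt(6657)) + 26126 = 41529 + I*sqrt(6657)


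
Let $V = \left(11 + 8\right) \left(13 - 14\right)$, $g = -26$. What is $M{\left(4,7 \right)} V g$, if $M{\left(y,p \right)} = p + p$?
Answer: $6916$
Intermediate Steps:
$V = -19$ ($V = 19 \left(-1\right) = -19$)
$M{\left(y,p \right)} = 2 p$
$M{\left(4,7 \right)} V g = 2 \cdot 7 \left(-19\right) \left(-26\right) = 14 \left(-19\right) \left(-26\right) = \left(-266\right) \left(-26\right) = 6916$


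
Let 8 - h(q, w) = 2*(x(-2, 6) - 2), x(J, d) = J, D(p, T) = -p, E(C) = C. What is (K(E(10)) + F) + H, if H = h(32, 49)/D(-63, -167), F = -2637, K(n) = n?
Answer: -165485/63 ≈ -2626.7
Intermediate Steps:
h(q, w) = 16 (h(q, w) = 8 - 2*(-2 - 2) = 8 - 2*(-4) = 8 - 1*(-8) = 8 + 8 = 16)
H = 16/63 (H = 16/((-1*(-63))) = 16/63 ≈ 0.25397)
(K(E(10)) + F) + H = (10 - 2637) + 16/63 = -2627 + 16/63 = -165485/63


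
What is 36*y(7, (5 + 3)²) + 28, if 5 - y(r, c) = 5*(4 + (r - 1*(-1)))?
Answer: -1952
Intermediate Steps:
y(r, c) = -20 - 5*r (y(r, c) = 5 - 5*(4 + (r - 1*(-1))) = 5 - 5*(4 + (r + 1)) = 5 - 5*(4 + (1 + r)) = 5 - 5*(5 + r) = 5 - (25 + 5*r) = 5 + (-25 - 5*r) = -20 - 5*r)
36*y(7, (5 + 3)²) + 28 = 36*(-20 - 5*7) + 28 = 36*(-20 - 35) + 28 = 36*(-55) + 28 = -1980 + 28 = -1952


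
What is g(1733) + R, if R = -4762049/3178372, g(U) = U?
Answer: 5503356627/3178372 ≈ 1731.5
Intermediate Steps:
R = -4762049/3178372 (R = -4762049*1/3178372 = -4762049/3178372 ≈ -1.4983)
g(1733) + R = 1733 - 4762049/3178372 = 5503356627/3178372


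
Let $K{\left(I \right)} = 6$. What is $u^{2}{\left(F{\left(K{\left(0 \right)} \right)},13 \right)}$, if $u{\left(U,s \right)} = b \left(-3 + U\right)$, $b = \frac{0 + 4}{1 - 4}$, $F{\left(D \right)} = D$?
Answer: $16$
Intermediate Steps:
$b = - \frac{4}{3}$ ($b = \frac{4}{-3} = 4 \left(- \frac{1}{3}\right) = - \frac{4}{3} \approx -1.3333$)
$u{\left(U,s \right)} = 4 - \frac{4 U}{3}$ ($u{\left(U,s \right)} = - \frac{4 \left(-3 + U\right)}{3} = 4 - \frac{4 U}{3}$)
$u^{2}{\left(F{\left(K{\left(0 \right)} \right)},13 \right)} = \left(4 - 8\right)^{2} = \left(-4\right)^{2} = 16$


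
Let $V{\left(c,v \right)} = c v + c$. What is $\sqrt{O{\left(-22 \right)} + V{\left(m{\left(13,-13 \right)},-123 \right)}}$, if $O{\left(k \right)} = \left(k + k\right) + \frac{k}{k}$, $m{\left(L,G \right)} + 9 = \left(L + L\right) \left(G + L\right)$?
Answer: $\sqrt{1055} \approx 32.481$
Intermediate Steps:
$m{\left(L,G \right)} = -9 + 2 L \left(G + L\right)$ ($m{\left(L,G \right)} = -9 + \left(L + L\right) \left(G + L\right) = -9 + 2 L \left(G + L\right)$)
$O{\left(k \right)} = 1 + 2 k$ ($O{\left(k \right)} = 2 k + 1 = 1 + 2 k$)
$V{\left(c,v \right)} = c + c v$
$\sqrt{O{\left(-22 \right)} + V{\left(m{\left(13,-13 \right)},-123 \right)}} = \sqrt{\left(1 + 2 \left(-22\right)\right) + \left(-9 + 2 \cdot 13^{2} + 2 \left(-13\right) 13\right) \left(1 - 123\right)} = \sqrt{\left(1 - 44\right) + \left(-9 + 2 \cdot 169 - 338\right) \left(-122\right)} = \sqrt{-43 + \left(-9 + 338 - 338\right) \left(-122\right)} = \sqrt{-43 - -1098} = \sqrt{-43 + 1098} = \sqrt{1055}$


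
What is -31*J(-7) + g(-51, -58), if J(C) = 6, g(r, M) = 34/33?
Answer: -6104/33 ≈ -184.97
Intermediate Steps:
g(r, M) = 34/33 (g(r, M) = 34*(1/33) = 34/33)
-31*J(-7) + g(-51, -58) = -31*6 + 34/33 = -186 + 34/33 = -6104/33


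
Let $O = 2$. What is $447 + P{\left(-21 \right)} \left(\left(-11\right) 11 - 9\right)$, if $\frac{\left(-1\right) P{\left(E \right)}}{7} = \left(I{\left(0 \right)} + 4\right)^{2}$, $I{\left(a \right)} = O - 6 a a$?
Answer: $33207$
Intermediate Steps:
$I{\left(a \right)} = 2 - 6 a^{2}$ ($I{\left(a \right)} = 2 - 6 a a = 2 - 6 a^{2}$)
$P{\left(E \right)} = -252$ ($P{\left(E \right)} = - 7 \left(\left(2 - 6 \cdot 0^{2}\right) + 4\right)^{2} = - 7 \left(\left(2 - 0\right) + 4\right)^{2} = - 7 \left(\left(2 + 0\right) + 4\right)^{2} = - 7 \left(2 + 4\right)^{2} = - 7 \cdot 6^{2} = \left(-7\right) 36 = -252$)
$447 + P{\left(-21 \right)} \left(\left(-11\right) 11 - 9\right) = 447 - 252 \left(\left(-11\right) 11 - 9\right) = 447 - 252 \left(-121 - 9\right) = 447 - -32760 = 447 + 32760 = 33207$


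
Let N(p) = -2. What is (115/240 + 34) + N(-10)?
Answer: 1559/48 ≈ 32.479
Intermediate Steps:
(115/240 + 34) + N(-10) = (115/240 + 34) - 2 = (115*(1/240) + 34) - 2 = (23/48 + 34) - 2 = 1655/48 - 2 = 1559/48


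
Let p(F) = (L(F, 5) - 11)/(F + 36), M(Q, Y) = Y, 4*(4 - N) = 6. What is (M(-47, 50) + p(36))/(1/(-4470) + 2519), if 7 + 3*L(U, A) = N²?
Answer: 3564825/180158864 ≈ 0.019787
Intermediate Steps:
N = 5/2 (N = 4 - ¼*6 = 4 - 3/2 = 5/2 ≈ 2.5000)
L(U, A) = -¼ (L(U, A) = -7/3 + (5/2)²/3 = -7/3 + (⅓)*(25/4) = -7/3 + 25/12 = -¼)
p(F) = -45/(4*(36 + F)) (p(F) = (-¼ - 11)/(F + 36) = -45/(4*(36 + F)))
(M(-47, 50) + p(36))/(1/(-4470) + 2519) = (50 - 45/(144 + 4*36))/(1/(-4470) + 2519) = (50 - 45/(144 + 144))/(-1/4470 + 2519) = (50 - 45/288)/(11259929/4470) = (50 - 45*1/288)*(4470/11259929) = (50 - 5/32)*(4470/11259929) = (1595/32)*(4470/11259929) = 3564825/180158864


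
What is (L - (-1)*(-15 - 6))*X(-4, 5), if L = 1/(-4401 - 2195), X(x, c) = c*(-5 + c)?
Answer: 0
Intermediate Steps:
L = -1/6596 (L = 1/(-6596) = -1/6596 ≈ -0.00015161)
(L - (-1)*(-15 - 6))*X(-4, 5) = (-1/6596 - (-1)*(-15 - 6))*(5*(-5 + 5)) = (-1/6596 - (-1)*(-21))*(5*0) = (-1/6596 - 1*21)*0 = (-1/6596 - 21)*0 = -138517/6596*0 = 0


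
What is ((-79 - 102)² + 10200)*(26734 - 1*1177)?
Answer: 1097954277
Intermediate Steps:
((-79 - 102)² + 10200)*(26734 - 1*1177) = ((-181)² + 10200)*(26734 - 1177) = (32761 + 10200)*25557 = 42961*25557 = 1097954277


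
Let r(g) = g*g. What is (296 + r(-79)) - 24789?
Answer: -18252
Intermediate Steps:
r(g) = g²
(296 + r(-79)) - 24789 = (296 + (-79)²) - 24789 = (296 + 6241) - 24789 = 6537 - 24789 = -18252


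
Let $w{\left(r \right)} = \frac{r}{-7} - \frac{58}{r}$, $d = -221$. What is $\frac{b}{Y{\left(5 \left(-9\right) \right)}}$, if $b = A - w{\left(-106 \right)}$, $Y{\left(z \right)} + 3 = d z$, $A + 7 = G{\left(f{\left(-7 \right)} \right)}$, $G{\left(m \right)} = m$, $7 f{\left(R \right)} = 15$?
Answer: $- \frac{363}{175642} \approx -0.0020667$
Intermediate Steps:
$f{\left(R \right)} = \frac{15}{7}$ ($f{\left(R \right)} = \frac{1}{7} \cdot 15 = \frac{15}{7}$)
$w{\left(r \right)} = - \frac{58}{r} - \frac{r}{7}$ ($w{\left(r \right)} = r \left(- \frac{1}{7}\right) - \frac{58}{r} = - \frac{r}{7} - \frac{58}{r} = - \frac{58}{r} - \frac{r}{7}$)
$A = - \frac{34}{7}$ ($A = -7 + \frac{15}{7} = - \frac{34}{7} \approx -4.8571$)
$Y{\left(z \right)} = -3 - 221 z$
$b = - \frac{1089}{53}$ ($b = - \frac{34}{7} - \left(- \frac{58}{-106} - - \frac{106}{7}\right) = - \frac{34}{7} - \left(\left(-58\right) \left(- \frac{1}{106}\right) + \frac{106}{7}\right) = - \frac{34}{7} - \left(\frac{29}{53} + \frac{106}{7}\right) = - \frac{34}{7} - \frac{5821}{371} = - \frac{1089}{53} \approx -20.547$)
$\frac{b}{Y{\left(5 \left(-9\right) \right)}} = - \frac{1089}{53 \left(-3 - 221 \cdot 5 \left(-9\right)\right)} = - \frac{1089}{53 \left(-3 - -9945\right)} = - \frac{1089}{53 \left(-3 + 9945\right)} = - \frac{1089}{53 \cdot 9942} = \left(- \frac{1089}{53}\right) \frac{1}{9942} = - \frac{363}{175642}$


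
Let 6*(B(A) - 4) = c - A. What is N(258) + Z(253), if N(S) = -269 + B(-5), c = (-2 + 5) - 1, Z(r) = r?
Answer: -65/6 ≈ -10.833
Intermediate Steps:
c = 2 (c = 3 - 1 = 2)
B(A) = 13/3 - A/6 (B(A) = 4 + (2 - A)/6 = 4 + (⅓ - A/6) = 13/3 - A/6)
N(S) = -1583/6 (N(S) = -269 + (13/3 - ⅙*(-5)) = -269 + (13/3 + ⅚) = -269 + 31/6 = -1583/6)
N(258) + Z(253) = -1583/6 + 253 = -65/6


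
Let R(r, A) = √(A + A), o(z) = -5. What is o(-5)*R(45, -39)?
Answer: -5*I*√78 ≈ -44.159*I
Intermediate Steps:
R(r, A) = √2*√A (R(r, A) = √(2*A) = √2*√A)
o(-5)*R(45, -39) = -5*√2*√(-39) = -5*√2*I*√39 = -5*I*√78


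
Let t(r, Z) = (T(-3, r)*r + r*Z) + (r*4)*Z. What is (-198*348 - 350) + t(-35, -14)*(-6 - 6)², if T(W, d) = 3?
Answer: 268426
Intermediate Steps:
t(r, Z) = 3*r + 5*Z*r (t(r, Z) = (3*r + r*Z) + (r*4)*Z = (3*r + Z*r) + (4*r)*Z = (3*r + Z*r) + 4*Z*r = 3*r + 5*Z*r)
(-198*348 - 350) + t(-35, -14)*(-6 - 6)² = (-198*348 - 350) + (-35*(3 + 5*(-14)))*(-6 - 6)² = (-68904 - 350) - 35*(3 - 70)*(-12)² = -69254 - 35*(-67)*144 = -69254 + 2345*144 = -69254 + 337680 = 268426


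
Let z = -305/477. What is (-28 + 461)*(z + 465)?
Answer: 95909500/477 ≈ 2.0107e+5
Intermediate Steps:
z = -305/477 (z = -305*1/477 = -305/477 ≈ -0.63941)
(-28 + 461)*(z + 465) = (-28 + 461)*(-305/477 + 465) = 433*(221500/477) = 95909500/477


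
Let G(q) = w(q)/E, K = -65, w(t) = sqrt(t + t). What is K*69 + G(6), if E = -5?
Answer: -4485 - 2*sqrt(3)/5 ≈ -4485.7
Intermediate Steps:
w(t) = sqrt(2)*sqrt(t) (w(t) = sqrt(2*t) = sqrt(2)*sqrt(t))
G(q) = -sqrt(2)*sqrt(q)/5 (G(q) = (sqrt(2)*sqrt(q))/(-5) = (sqrt(2)*sqrt(q))*(-1/5) = -sqrt(2)*sqrt(q)/5)
K*69 + G(6) = -65*69 - sqrt(2)*sqrt(6)/5 = -4485 - 2*sqrt(3)/5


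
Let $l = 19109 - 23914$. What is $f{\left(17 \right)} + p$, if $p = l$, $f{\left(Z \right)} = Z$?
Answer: $-4788$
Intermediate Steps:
$l = -4805$
$p = -4805$
$f{\left(17 \right)} + p = 17 - 4805 = -4788$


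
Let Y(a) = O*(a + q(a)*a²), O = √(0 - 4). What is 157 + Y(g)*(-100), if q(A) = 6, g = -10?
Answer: 157 - 118000*I ≈ 157.0 - 1.18e+5*I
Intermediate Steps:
O = 2*I (O = √(-4) = 2*I ≈ 2.0*I)
Y(a) = 2*I*(a + 6*a²) (Y(a) = (2*I)*(a + 6*a²) = 2*I*(a + 6*a²))
157 + Y(g)*(-100) = 157 + (2*I*(-10)*(1 + 6*(-10)))*(-100) = 157 + (2*I*(-10)*(1 - 60))*(-100) = 157 + (2*I*(-10)*(-59))*(-100) = 157 + (1180*I)*(-100) = 157 - 118000*I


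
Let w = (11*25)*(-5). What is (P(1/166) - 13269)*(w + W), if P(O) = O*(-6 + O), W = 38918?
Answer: -13727281049537/27556 ≈ -4.9816e+8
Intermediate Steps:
w = -1375 (w = 275*(-5) = -1375)
(P(1/166) - 13269)*(w + W) = ((-6 + 1/166)/166 - 13269)*(-1375 + 38918) = ((-6 + 1/166)/166 - 13269)*37543 = ((1/166)*(-995/166) - 13269)*37543 = (-995/27556 - 13269)*37543 = -365641559/27556*37543 = -13727281049537/27556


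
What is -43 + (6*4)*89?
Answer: 2093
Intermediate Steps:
-43 + (6*4)*89 = -43 + 24*89 = -43 + 2136 = 2093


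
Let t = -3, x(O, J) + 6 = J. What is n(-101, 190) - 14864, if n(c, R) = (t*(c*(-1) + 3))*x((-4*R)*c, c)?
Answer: 18520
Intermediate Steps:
x(O, J) = -6 + J
n(c, R) = (-9 + 3*c)*(-6 + c) (n(c, R) = (-3*(c*(-1) + 3))*(-6 + c) = (-3*(-c + 3))*(-6 + c) = (-3*(3 - c))*(-6 + c) = (-9 + 3*c)*(-6 + c))
n(-101, 190) - 14864 = 3*(-6 - 101)*(-3 - 101) - 14864 = 3*(-107)*(-104) - 14864 = 33384 - 14864 = 18520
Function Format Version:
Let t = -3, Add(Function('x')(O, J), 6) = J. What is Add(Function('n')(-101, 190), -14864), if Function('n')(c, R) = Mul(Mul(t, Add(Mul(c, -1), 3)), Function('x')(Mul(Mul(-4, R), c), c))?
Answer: 18520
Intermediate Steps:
Function('x')(O, J) = Add(-6, J)
Function('n')(c, R) = Mul(Add(-9, Mul(3, c)), Add(-6, c)) (Function('n')(c, R) = Mul(Mul(-3, Add(Mul(c, -1), 3)), Add(-6, c)) = Mul(Mul(-3, Add(Mul(-1, c), 3)), Add(-6, c)) = Mul(Mul(-3, Add(3, Mul(-1, c))), Add(-6, c)) = Mul(Add(-9, Mul(3, c)), Add(-6, c)))
Add(Function('n')(-101, 190), -14864) = Add(Mul(3, Add(-6, -101), Add(-3, -101)), -14864) = Add(Mul(3, -107, -104), -14864) = Add(33384, -14864) = 18520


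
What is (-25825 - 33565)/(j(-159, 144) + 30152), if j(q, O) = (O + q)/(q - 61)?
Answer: -2613160/1326691 ≈ -1.9697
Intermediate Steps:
j(q, O) = (O + q)/(-61 + q)
(-25825 - 33565)/(j(-159, 144) + 30152) = (-25825 - 33565)/((144 - 159)/(-61 - 159) + 30152) = -59390/(-15/(-220) + 30152) = -59390/(-1/220*(-15) + 30152) = -59390/(3/44 + 30152) = -59390/1326691/44 = -59390*44/1326691 = -2613160/1326691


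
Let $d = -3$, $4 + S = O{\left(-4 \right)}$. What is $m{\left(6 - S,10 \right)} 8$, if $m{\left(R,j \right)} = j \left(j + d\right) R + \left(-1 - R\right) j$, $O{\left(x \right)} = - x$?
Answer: $2800$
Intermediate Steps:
$S = 0$ ($S = -4 - -4 = -4 + 4 = 0$)
$m{\left(R,j \right)} = j \left(-1 - R\right) + R j \left(-3 + j\right)$ ($m{\left(R,j \right)} = j \left(j - 3\right) R + \left(-1 - R\right) j = j \left(-3 + j\right) R + j \left(-1 - R\right) = R j \left(-3 + j\right) + j \left(-1 - R\right) = j \left(-1 - R\right) + R j \left(-3 + j\right)$)
$m{\left(6 - S,10 \right)} 8 = 10 \left(-1 - 4 \left(6 - 0\right) + \left(6 - 0\right) 10\right) 8 = 10 \left(-1 - 4 \left(6 + 0\right) + \left(6 + 0\right) 10\right) 8 = 10 \left(-1 - 24 + 6 \cdot 10\right) 8 = 10 \left(-1 - 24 + 60\right) 8 = 10 \cdot 35 \cdot 8 = 350 \cdot 8 = 2800$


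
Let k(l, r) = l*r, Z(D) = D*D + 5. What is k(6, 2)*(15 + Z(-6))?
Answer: 672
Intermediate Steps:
Z(D) = 5 + D² (Z(D) = D² + 5 = 5 + D²)
k(6, 2)*(15 + Z(-6)) = (6*2)*(15 + (5 + (-6)²)) = 12*(15 + (5 + 36)) = 12*(15 + 41) = 12*56 = 672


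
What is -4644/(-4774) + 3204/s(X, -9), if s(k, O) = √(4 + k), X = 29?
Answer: 2322/2387 + 1068*√33/11 ≈ 558.72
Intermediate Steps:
-4644/(-4774) + 3204/s(X, -9) = -4644/(-4774) + 3204/(√(4 + 29)) = -4644*(-1/4774) + 3204/(√33) = 2322/2387 + 3204*(√33/33) = 2322/2387 + 1068*√33/11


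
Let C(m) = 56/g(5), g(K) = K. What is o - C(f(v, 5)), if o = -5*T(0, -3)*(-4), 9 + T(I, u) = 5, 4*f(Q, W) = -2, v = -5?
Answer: -456/5 ≈ -91.200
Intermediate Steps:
f(Q, W) = -½ (f(Q, W) = (¼)*(-2) = -½)
T(I, u) = -4 (T(I, u) = -9 + 5 = -4)
C(m) = 56/5
o = -80 (o = -5*(-4)*(-4) = 20*(-4) = -80)
o - C(f(v, 5)) = -80 - 1*56/5 = -80 - 56/5 = -456/5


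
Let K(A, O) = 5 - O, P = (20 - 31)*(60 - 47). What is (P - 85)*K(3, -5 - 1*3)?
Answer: -2964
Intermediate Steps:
P = -143 (P = -11*13 = -143)
(P - 85)*K(3, -5 - 1*3) = (-143 - 85)*(5 - (-5 - 1*3)) = -228*(5 - (-5 - 3)) = -228*(5 - 1*(-8)) = -228*(5 + 8) = -228*13 = -2964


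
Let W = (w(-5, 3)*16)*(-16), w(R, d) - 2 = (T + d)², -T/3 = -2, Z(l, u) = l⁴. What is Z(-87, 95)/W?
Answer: -57289761/21248 ≈ -2696.2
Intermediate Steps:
T = 6 (T = -3*(-2) = 6)
w(R, d) = 2 + (6 + d)²
W = -21248 (W = ((2 + (6 + 3)²)*16)*(-16) = ((2 + 9²)*16)*(-16) = ((2 + 81)*16)*(-16) = (83*16)*(-16) = 1328*(-16) = -21248)
Z(-87, 95)/W = (-87)⁴/(-21248) = 57289761*(-1/21248) = -57289761/21248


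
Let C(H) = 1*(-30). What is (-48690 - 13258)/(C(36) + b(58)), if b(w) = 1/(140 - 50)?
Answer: 5575320/2699 ≈ 2065.7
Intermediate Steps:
C(H) = -30
b(w) = 1/90
(-48690 - 13258)/(C(36) + b(58)) = (-48690 - 13258)/(-30 + 1/90) = -61948/(-2699/90) = -61948*(-90/2699) = 5575320/2699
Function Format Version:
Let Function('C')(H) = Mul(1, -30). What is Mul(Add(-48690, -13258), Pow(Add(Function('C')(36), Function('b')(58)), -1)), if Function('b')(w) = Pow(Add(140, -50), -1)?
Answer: Rational(5575320, 2699) ≈ 2065.7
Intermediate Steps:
Function('C')(H) = -30
Function('b')(w) = Rational(1, 90) (Function('b')(w) = Pow(90, -1) = Rational(1, 90))
Mul(Add(-48690, -13258), Pow(Add(Function('C')(36), Function('b')(58)), -1)) = Mul(Add(-48690, -13258), Pow(Add(-30, Rational(1, 90)), -1)) = Mul(-61948, Pow(Rational(-2699, 90), -1)) = Mul(-61948, Rational(-90, 2699)) = Rational(5575320, 2699)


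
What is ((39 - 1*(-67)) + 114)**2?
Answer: 48400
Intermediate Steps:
((39 - 1*(-67)) + 114)**2 = ((39 + 67) + 114)**2 = (106 + 114)**2 = 220**2 = 48400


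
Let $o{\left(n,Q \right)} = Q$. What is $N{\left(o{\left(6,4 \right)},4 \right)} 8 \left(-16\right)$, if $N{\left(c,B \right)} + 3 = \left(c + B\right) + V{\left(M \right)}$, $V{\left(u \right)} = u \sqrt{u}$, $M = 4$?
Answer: $-1664$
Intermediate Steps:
$V{\left(u \right)} = u^{\frac{3}{2}}$
$N{\left(c,B \right)} = 5 + B + c$ ($N{\left(c,B \right)} = -3 + \left(\left(c + B\right) + 4^{\frac{3}{2}}\right) = -3 + \left(\left(B + c\right) + 8\right) = -3 + \left(8 + B + c\right) = 5 + B + c$)
$N{\left(o{\left(6,4 \right)},4 \right)} 8 \left(-16\right) = \left(5 + 4 + 4\right) 8 \left(-16\right) = 13 \cdot 8 \left(-16\right) = 104 \left(-16\right) = -1664$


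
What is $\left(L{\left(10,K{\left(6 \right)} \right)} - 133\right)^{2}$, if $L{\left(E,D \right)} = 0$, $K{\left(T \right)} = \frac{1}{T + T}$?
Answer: $17689$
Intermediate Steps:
$K{\left(T \right)} = \frac{1}{2 T}$
$\left(L{\left(10,K{\left(6 \right)} \right)} - 133\right)^{2} = \left(0 - 133\right)^{2} = \left(-133\right)^{2} = 17689$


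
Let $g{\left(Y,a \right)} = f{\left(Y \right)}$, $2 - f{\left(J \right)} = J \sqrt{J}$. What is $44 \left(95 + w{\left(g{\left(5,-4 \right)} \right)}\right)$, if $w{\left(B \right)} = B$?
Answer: $4268 - 220 \sqrt{5} \approx 3776.1$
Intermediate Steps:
$f{\left(J \right)} = 2 - J^{\frac{3}{2}}$ ($f{\left(J \right)} = 2 - J \sqrt{J} = 2 - J^{\frac{3}{2}}$)
$g{\left(Y,a \right)} = 2 - Y^{\frac{3}{2}}$
$44 \left(95 + w{\left(g{\left(5,-4 \right)} \right)}\right) = 44 \left(95 + \left(2 - 5^{\frac{3}{2}}\right)\right) = 44 \left(95 + \left(2 - 5 \sqrt{5}\right)\right) = 44 \left(97 - 5 \sqrt{5}\right) = 4268 - 220 \sqrt{5}$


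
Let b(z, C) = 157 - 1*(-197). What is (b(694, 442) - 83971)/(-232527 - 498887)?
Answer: 83617/731414 ≈ 0.11432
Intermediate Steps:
b(z, C) = 354 (b(z, C) = 157 + 197 = 354)
(b(694, 442) - 83971)/(-232527 - 498887) = (354 - 83971)/(-232527 - 498887) = -83617/(-731414) = -83617*(-1/731414) = 83617/731414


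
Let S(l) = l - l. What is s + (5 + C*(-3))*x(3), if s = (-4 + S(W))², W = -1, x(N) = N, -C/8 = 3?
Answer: 247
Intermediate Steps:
C = -24 (C = -8*3 = -24)
S(l) = 0
s = 16 (s = (-4 + 0)² = (-4)² = 16)
s + (5 + C*(-3))*x(3) = 16 + (5 - 24*(-3))*3 = 16 + (5 + 72)*3 = 16 + 77*3 = 16 + 231 = 247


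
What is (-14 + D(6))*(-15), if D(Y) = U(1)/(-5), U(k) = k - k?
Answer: 210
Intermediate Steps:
U(k) = 0
D(Y) = 0 (D(Y) = 0/(-5) = 0*(-⅕) = 0)
(-14 + D(6))*(-15) = (-14 + 0)*(-15) = -14*(-15) = 210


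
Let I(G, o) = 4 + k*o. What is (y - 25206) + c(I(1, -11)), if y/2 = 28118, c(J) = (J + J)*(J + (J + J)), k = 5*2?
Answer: 98446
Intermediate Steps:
k = 10
I(G, o) = 4 + 10*o
c(J) = 6*J² (c(J) = (2*J)*(J + 2*J) = (2*J)*(3*J) = 6*J²)
y = 56236 (y = 2*28118 = 56236)
(y - 25206) + c(I(1, -11)) = (56236 - 25206) + 6*(4 + 10*(-11))² = 31030 + 6*(4 - 110)² = 31030 + 6*(-106)² = 31030 + 6*11236 = 31030 + 67416 = 98446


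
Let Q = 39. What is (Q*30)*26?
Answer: 30420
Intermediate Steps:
(Q*30)*26 = (39*30)*26 = 1170*26 = 30420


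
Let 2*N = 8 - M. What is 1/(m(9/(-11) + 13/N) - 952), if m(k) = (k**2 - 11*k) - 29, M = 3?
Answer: -3025/3055249 ≈ -0.00099010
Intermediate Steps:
N = 5/2 (N = (8 - 1*3)/2 = (8 - 3)/2 = (1/2)*5 = 5/2 ≈ 2.5000)
m(k) = -29 + k**2 - 11*k
1/(m(9/(-11) + 13/N) - 952) = 1/((-29 + (9/(-11) + 13/(5/2))**2 - 11*(9/(-11) + 13/(5/2))) - 952) = 1/((-29 + (9*(-1/11) + 13*(2/5))**2 - 11*(9*(-1/11) + 13*(2/5))) - 952) = 1/((-29 + (-9/11 + 26/5)**2 - 11*(-9/11 + 26/5)) - 952) = 1/((-29 + (241/55)**2 - 11*241/55) - 952) = 1/((-29 + 58081/3025 - 241/5) - 952) = 1/(-175449/3025 - 952) = 1/(-3055249/3025) = -3025/3055249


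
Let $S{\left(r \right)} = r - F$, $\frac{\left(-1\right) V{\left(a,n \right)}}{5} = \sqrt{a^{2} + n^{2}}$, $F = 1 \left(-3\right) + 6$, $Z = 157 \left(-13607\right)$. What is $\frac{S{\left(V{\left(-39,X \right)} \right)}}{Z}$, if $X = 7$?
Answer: $\frac{3}{2136299} + \frac{5 \sqrt{1570}}{2136299} \approx 9.4142 \cdot 10^{-5}$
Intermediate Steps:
$Z = -2136299$
$F = 3$ ($F = -3 + 6 = 3$)
$V{\left(a,n \right)} = - 5 \sqrt{a^{2} + n^{2}}$
$S{\left(r \right)} = -3 + r$ ($S{\left(r \right)} = r - 3 = -3 + r$)
$\frac{S{\left(V{\left(-39,X \right)} \right)}}{Z} = \frac{-3 - 5 \sqrt{\left(-39\right)^{2} + 7^{2}}}{-2136299} = \left(-3 - 5 \sqrt{1521 + 49}\right) \left(- \frac{1}{2136299}\right) = \left(-3 - 5 \sqrt{1570}\right) \left(- \frac{1}{2136299}\right) = \frac{3}{2136299} + \frac{5 \sqrt{1570}}{2136299}$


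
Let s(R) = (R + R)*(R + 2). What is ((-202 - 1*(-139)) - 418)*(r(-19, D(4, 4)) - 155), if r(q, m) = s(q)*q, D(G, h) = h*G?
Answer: 5978349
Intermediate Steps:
D(G, h) = G*h
s(R) = 2*R*(2 + R) (s(R) = (2*R)*(2 + R) = 2*R*(2 + R))
r(q, m) = 2*q²*(2 + q) (r(q, m) = (2*q*(2 + q))*q = 2*q²*(2 + q))
((-202 - 1*(-139)) - 418)*(r(-19, D(4, 4)) - 155) = ((-202 - 1*(-139)) - 418)*(2*(-19)²*(2 - 19) - 155) = ((-202 + 139) - 418)*(2*361*(-17) - 155) = (-63 - 418)*(-12274 - 155) = -481*(-12429) = 5978349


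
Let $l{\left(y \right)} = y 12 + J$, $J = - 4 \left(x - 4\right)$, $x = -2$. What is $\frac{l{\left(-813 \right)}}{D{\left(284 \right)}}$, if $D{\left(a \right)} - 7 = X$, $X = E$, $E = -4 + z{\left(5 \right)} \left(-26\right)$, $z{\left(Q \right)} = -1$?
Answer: $- \frac{9732}{29} \approx -335.59$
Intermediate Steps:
$J = 24$ ($J = - 4 \left(-2 - 4\right) = \left(-4\right) \left(-6\right) = 24$)
$l{\left(y \right)} = 24 + 12 y$ ($l{\left(y \right)} = y 12 + 24 = 12 y + 24 = 24 + 12 y$)
$E = 22$ ($E = -4 - -26 = -4 + 26 = 22$)
$X = 22$
$D{\left(a \right)} = 29$ ($D{\left(a \right)} = 7 + 22 = 29$)
$\frac{l{\left(-813 \right)}}{D{\left(284 \right)}} = \frac{24 + 12 \left(-813\right)}{29} = \left(24 - 9756\right) \frac{1}{29} = \left(-9732\right) \frac{1}{29} = - \frac{9732}{29}$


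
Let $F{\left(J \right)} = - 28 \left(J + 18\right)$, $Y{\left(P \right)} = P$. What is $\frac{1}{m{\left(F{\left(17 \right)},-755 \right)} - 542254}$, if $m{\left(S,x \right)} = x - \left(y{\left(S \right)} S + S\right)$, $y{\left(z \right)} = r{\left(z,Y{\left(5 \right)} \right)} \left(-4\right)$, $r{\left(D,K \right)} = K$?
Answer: $- \frac{1}{561629} \approx -1.7805 \cdot 10^{-6}$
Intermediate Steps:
$F{\left(J \right)} = -504 - 28 J$ ($F{\left(J \right)} = - 28 \left(18 + J\right) = -504 - 28 J$)
$y{\left(z \right)} = -20$ ($y{\left(z \right)} = 5 \left(-4\right) = -20$)
$m{\left(S,x \right)} = x + 19 S$ ($m{\left(S,x \right)} = x - \left(- 20 S + S\right) = x - - 19 S = x + 19 S$)
$\frac{1}{m{\left(F{\left(17 \right)},-755 \right)} - 542254} = \frac{1}{\left(-755 + 19 \left(-504 - 476\right)\right) - 542254} = \frac{1}{\left(-755 + 19 \left(-980\right)\right) - 542254} = \frac{1}{\left(-755 - 18620\right) - 542254} = \frac{1}{-19375 - 542254} = \frac{1}{-561629} = - \frac{1}{561629}$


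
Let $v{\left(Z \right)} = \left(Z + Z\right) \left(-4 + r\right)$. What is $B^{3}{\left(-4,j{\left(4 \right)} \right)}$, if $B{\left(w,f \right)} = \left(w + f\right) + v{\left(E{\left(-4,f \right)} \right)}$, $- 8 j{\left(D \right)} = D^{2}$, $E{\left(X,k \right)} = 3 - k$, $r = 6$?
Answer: $2744$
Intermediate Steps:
$v{\left(Z \right)} = 4 Z$ ($v{\left(Z \right)} = \left(Z + Z\right) \left(-4 + 6\right) = 2 Z 2 = 4 Z$)
$j{\left(D \right)} = - \frac{D^{2}}{8}$
$B{\left(w,f \right)} = 12 + w - 3 f$ ($B{\left(w,f \right)} = \left(w + f\right) + 4 \left(3 - f\right) = \left(f + w\right) - \left(-12 + 4 f\right) = 12 + w - 3 f$)
$B^{3}{\left(-4,j{\left(4 \right)} \right)} = \left(12 - 4 - 3 \left(- \frac{4^{2}}{8}\right)\right)^{3} = \left(12 - 4 - 3 \left(\left(- \frac{1}{8}\right) 16\right)\right)^{3} = \left(12 - 4 - -6\right)^{3} = \left(12 - 4 + 6\right)^{3} = 14^{3} = 2744$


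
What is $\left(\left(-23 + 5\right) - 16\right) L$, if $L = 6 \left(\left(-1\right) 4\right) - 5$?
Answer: $986$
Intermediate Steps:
$L = -29$ ($L = 6 \left(-4\right) - 5 = -24 - 5 = -29$)
$\left(\left(-23 + 5\right) - 16\right) L = \left(\left(-23 + 5\right) - 16\right) \left(-29\right) = \left(-18 - 16\right) \left(-29\right) = \left(-34\right) \left(-29\right) = 986$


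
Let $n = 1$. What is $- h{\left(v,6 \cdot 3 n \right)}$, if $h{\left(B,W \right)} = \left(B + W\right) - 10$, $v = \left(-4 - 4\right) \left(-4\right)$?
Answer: $-40$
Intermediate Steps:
$v = 32$ ($v = \left(-8\right) \left(-4\right) = 32$)
$h{\left(B,W \right)} = -10 + B + W$
$- h{\left(v,6 \cdot 3 n \right)} = - (-10 + 32 + 6 \cdot 3 \cdot 1) = - (-10 + 32 + 18 \cdot 1) = - (-10 + 32 + 18) = \left(-1\right) 40 = -40$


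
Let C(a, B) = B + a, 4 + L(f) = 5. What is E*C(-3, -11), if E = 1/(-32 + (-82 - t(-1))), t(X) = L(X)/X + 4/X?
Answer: 14/109 ≈ 0.12844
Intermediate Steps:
L(f) = 1 (L(f) = -4 + 5 = 1)
t(X) = 5/X (t(X) = 1/X + 4/X = 5/X)
E = -1/109 (E = 1/(-32 + (-82 - 5/(-1))) = 1/(-32 + (-82 - 5*(-1))) = 1/(-32 + (-82 - 1*(-5))) = 1/(-32 + (-82 + 5)) = 1/(-32 - 77) = 1/(-109) = -1/109 ≈ -0.0091743)
E*C(-3, -11) = -(-11 - 3)/109 = -1/109*(-14) = 14/109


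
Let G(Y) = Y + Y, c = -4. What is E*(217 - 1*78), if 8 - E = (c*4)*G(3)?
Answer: 14456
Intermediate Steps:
G(Y) = 2*Y
E = 104 (E = 8 - (-4*4)*2*3 = 8 - (-16)*6 = 8 - 1*(-96) = 8 + 96 = 104)
E*(217 - 1*78) = 104*(217 - 1*78) = 104*(217 - 78) = 104*139 = 14456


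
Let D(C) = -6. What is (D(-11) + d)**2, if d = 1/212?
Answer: 1615441/44944 ≈ 35.943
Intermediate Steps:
d = 1/212 ≈ 0.0047170
(D(-11) + d)**2 = (-6 + 1/212)**2 = (-1271/212)**2 = 1615441/44944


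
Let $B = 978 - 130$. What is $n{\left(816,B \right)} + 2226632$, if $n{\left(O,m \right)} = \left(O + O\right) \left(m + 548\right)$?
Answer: $4504904$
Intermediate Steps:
$B = 848$
$n{\left(O,m \right)} = 2 O \left(548 + m\right)$
$n{\left(816,B \right)} + 2226632 = 2 \cdot 816 \left(548 + 848\right) + 2226632 = 2 \cdot 816 \cdot 1396 + 2226632 = 2278272 + 2226632 = 4504904$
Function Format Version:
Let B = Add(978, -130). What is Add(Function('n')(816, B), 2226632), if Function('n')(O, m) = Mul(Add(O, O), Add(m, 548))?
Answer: 4504904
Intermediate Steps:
B = 848
Function('n')(O, m) = Mul(2, O, Add(548, m)) (Function('n')(O, m) = Mul(Mul(2, O), Add(548, m)) = Mul(2, O, Add(548, m)))
Add(Function('n')(816, B), 2226632) = Add(Mul(2, 816, Add(548, 848)), 2226632) = Add(Mul(2, 816, 1396), 2226632) = Add(2278272, 2226632) = 4504904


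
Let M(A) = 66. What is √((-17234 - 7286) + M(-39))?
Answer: I*√24454 ≈ 156.38*I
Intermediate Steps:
√((-17234 - 7286) + M(-39)) = √((-17234 - 7286) + 66) = √(-24520 + 66) = √(-24454) = I*√24454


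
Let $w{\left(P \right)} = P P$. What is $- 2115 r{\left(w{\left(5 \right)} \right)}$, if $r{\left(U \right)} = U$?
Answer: $-52875$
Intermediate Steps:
$w{\left(P \right)} = P^{2}$
$- 2115 r{\left(w{\left(5 \right)} \right)} = - 2115 \cdot 5^{2} = \left(-2115\right) 25 = -52875$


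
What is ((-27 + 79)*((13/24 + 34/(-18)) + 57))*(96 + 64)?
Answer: 4167280/9 ≈ 4.6303e+5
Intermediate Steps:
((-27 + 79)*((13/24 + 34/(-18)) + 57))*(96 + 64) = (52*((13*(1/24) + 34*(-1/18)) + 57))*160 = (52*((13/24 - 17/9) + 57))*160 = (52*(-97/72 + 57))*160 = (52*(4007/72))*160 = (52091/18)*160 = 4167280/9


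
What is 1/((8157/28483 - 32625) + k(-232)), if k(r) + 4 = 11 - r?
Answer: -28483/922442281 ≈ -3.0878e-5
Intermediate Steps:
k(r) = 7 - r (k(r) = -4 + (11 - r) = 7 - r)
1/((8157/28483 - 32625) + k(-232)) = 1/((8157/28483 - 32625) + (7 - 1*(-232))) = 1/((8157*(1/28483) - 32625) + (7 + 232)) = 1/((8157/28483 - 32625) + 239) = 1/(-929249718/28483 + 239) = 1/(-922442281/28483) = -28483/922442281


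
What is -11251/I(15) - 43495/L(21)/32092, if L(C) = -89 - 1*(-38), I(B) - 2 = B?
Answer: -1083157781/1636692 ≈ -661.80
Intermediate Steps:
I(B) = 2 + B
L(C) = -51 (L(C) = -89 + 38 = -51)
-11251/I(15) - 43495/L(21)/32092 = -11251/(2 + 15) - 43495/(-51)/32092 = -11251/17 - 43495*(-1/51)*(1/32092) = -11251*1/17 + (43495/51)*(1/32092) = -11251/17 + 43495/1636692 = -1083157781/1636692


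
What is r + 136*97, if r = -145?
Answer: 13047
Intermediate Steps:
r + 136*97 = -145 + 136*97 = -145 + 13192 = 13047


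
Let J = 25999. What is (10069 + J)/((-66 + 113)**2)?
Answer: 36068/2209 ≈ 16.328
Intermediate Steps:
(10069 + J)/((-66 + 113)**2) = (10069 + 25999)/((-66 + 113)**2) = 36068/(47**2) = 36068/2209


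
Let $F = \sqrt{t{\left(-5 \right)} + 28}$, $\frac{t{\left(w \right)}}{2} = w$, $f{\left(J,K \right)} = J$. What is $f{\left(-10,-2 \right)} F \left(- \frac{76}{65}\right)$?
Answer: $\frac{456 \sqrt{2}}{13} \approx 49.606$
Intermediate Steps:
$t{\left(w \right)} = 2 w$
$F = 3 \sqrt{2}$ ($F = \sqrt{2 \left(-5\right) + 28} = \sqrt{-10 + 28} = \sqrt{18} = 3 \sqrt{2} \approx 4.2426$)
$f{\left(-10,-2 \right)} F \left(- \frac{76}{65}\right) = - 10 \cdot 3 \sqrt{2} \left(- \frac{76}{65}\right) = - 30 \sqrt{2} \left(\left(-76\right) \frac{1}{65}\right) = - 30 \sqrt{2} \left(- \frac{76}{65}\right) = \frac{456 \sqrt{2}}{13}$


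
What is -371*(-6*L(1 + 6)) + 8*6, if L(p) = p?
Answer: 15630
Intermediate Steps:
-371*(-6*L(1 + 6)) + 8*6 = -371*(-6*(1 + 6)) + 8*6 = -371*(-6*7) + 48 = -(-15582) + 48 = -371*(-42) + 48 = 15582 + 48 = 15630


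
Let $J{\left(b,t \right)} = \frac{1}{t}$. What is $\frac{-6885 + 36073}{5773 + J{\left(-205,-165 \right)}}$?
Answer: $\frac{1204005}{238136} \approx 5.056$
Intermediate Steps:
$\frac{-6885 + 36073}{5773 + J{\left(-205,-165 \right)}} = \frac{-6885 + 36073}{5773 + \frac{1}{-165}} = \frac{29188}{5773 - \frac{1}{165}} = \frac{29188}{\frac{952544}{165}} = 29188 \cdot \frac{165}{952544} = \frac{1204005}{238136}$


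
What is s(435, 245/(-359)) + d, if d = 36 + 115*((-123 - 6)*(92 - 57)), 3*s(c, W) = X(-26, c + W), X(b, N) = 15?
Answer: -519184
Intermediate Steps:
s(c, W) = 5 (s(c, W) = (1/3)*15 = 5)
d = -519189 (d = 36 + 115*(-129*35) = 36 + 115*(-4515) = 36 - 519225 = -519189)
s(435, 245/(-359)) + d = 5 - 519189 = -519184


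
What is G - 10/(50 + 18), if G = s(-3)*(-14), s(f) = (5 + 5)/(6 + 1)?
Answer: -685/34 ≈ -20.147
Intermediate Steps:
s(f) = 10/7
G = -20 (G = (10/7)*(-14) = -20)
G - 10/(50 + 18) = -20 - 10/(50 + 18) = -20 - 10/68 = -20 + (1/68)*(-10) = -20 - 5/34 = -685/34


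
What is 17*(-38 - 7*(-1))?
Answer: -527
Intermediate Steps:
17*(-38 - 7*(-1)) = 17*(-38 + 7) = 17*(-31) = -527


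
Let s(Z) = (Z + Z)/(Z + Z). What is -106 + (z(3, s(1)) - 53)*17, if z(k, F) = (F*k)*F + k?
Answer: -905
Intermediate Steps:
s(Z) = 1 (s(Z) = (2*Z)/((2*Z)) = (2*Z)*(1/(2*Z)) = 1)
z(k, F) = k + k*F**2 (z(k, F) = k*F**2 + k = k + k*F**2)
-106 + (z(3, s(1)) - 53)*17 = -106 + (3*(1 + 1**2) - 53)*17 = -106 + (3*(1 + 1) - 53)*17 = -106 + (3*2 - 53)*17 = -106 + (6 - 53)*17 = -106 - 47*17 = -106 - 799 = -905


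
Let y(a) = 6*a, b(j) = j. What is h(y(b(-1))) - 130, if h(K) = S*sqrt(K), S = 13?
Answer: -130 + 13*I*sqrt(6) ≈ -130.0 + 31.843*I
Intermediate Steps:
h(K) = 13*sqrt(K)
h(y(b(-1))) - 130 = 13*sqrt(6*(-1)) - 130 = 13*sqrt(-6) - 130 = 13*(I*sqrt(6)) - 130 = 13*I*sqrt(6) - 130 = -130 + 13*I*sqrt(6)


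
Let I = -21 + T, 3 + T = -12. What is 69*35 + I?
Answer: 2379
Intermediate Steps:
T = -15 (T = -3 - 12 = -15)
I = -36 (I = -21 - 15 = -36)
69*35 + I = 69*35 - 36 = 2415 - 36 = 2379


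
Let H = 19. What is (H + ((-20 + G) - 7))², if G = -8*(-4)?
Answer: 576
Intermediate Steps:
G = 32
(H + ((-20 + G) - 7))² = (19 + ((-20 + 32) - 7))² = (19 + (12 - 7))² = (19 + 5)² = 24² = 576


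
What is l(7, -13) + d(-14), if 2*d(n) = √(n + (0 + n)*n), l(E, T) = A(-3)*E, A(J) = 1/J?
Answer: -7/3 + √182/2 ≈ 4.4120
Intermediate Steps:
A(J) = 1/J
l(E, T) = -E/3 (l(E, T) = E/(-3) = -E/3)
d(n) = √(n + n²)/2 (d(n) = √(n + (0 + n)*n)/2 = √(n + n*n)/2 = √(n + n²)/2)
l(7, -13) + d(-14) = -⅓*7 + √(-14*(1 - 14))/2 = -7/3 + √(-14*(-13))/2 = -7/3 + √182/2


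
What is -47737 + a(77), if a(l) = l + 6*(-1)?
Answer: -47666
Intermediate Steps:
a(l) = -6 + l (a(l) = l - 6 = -6 + l)
-47737 + a(77) = -47737 + (-6 + 77) = -47737 + 71 = -47666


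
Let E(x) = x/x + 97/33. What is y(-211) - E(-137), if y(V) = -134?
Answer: -4552/33 ≈ -137.94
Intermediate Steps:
E(x) = 130/33 (E(x) = 1 + 97*(1/33) = 1 + 97/33 = 130/33)
y(-211) - E(-137) = -134 - 1*130/33 = -134 - 130/33 = -4552/33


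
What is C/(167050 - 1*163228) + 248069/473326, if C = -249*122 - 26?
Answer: -960205999/129217998 ≈ -7.4309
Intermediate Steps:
C = -30404 (C = -30378 - 26 = -30404)
C/(167050 - 1*163228) + 248069/473326 = -30404/(167050 - 1*163228) + 248069/473326 = -30404/(167050 - 163228) + 248069*(1/473326) = -30404/3822 + 248069/473326 = -30404*1/3822 + 248069/473326 = -15202/1911 + 248069/473326 = -960205999/129217998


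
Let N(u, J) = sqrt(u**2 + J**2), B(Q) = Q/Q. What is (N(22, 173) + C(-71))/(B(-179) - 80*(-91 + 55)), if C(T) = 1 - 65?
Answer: -64/2881 + sqrt(30413)/2881 ≈ 0.038318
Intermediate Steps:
C(T) = -64
B(Q) = 1
N(u, J) = sqrt(J**2 + u**2)
(N(22, 173) + C(-71))/(B(-179) - 80*(-91 + 55)) = (sqrt(173**2 + 22**2) - 64)/(1 - 80*(-91 + 55)) = (sqrt(29929 + 484) - 64)/(1 - 80*(-36)) = (sqrt(30413) - 64)/(1 + 2880) = (-64 + sqrt(30413))/2881 = (-64 + sqrt(30413))*(1/2881) = -64/2881 + sqrt(30413)/2881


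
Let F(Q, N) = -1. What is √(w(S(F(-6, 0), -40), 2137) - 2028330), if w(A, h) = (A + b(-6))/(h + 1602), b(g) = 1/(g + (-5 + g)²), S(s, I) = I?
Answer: 3*I*√41668005997430585/429985 ≈ 1424.2*I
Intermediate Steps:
w(A, h) = (1/115 + A)/(1602 + h) (w(A, h) = (A + 1/(-6 + (-5 - 6)²))/(h + 1602) = (A + 1/(-6 + (-11)²))/(1602 + h) = (A + 1/(-6 + 121))/(1602 + h) = (A + 1/115)/(1602 + h) = (1/115 + A)/(1602 + h))
√(w(S(F(-6, 0), -40), 2137) - 2028330) = √((1/115 - 40)/(1602 + 2137) - 2028330) = √(-4599/115/3739 - 2028330) = √((1/3739)*(-4599/115) - 2028330) = √(-4599/429985 - 2028330) = √(-872151479649/429985) = 3*I*√41668005997430585/429985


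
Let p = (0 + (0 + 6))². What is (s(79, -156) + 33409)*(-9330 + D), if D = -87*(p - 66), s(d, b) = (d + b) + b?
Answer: -222942720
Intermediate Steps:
s(d, b) = d + 2*b (s(d, b) = (b + d) + b = d + 2*b)
p = 36 (p = (0 + 6)² = 6² = 36)
D = 2610 (D = -87*(36 - 66) = -87*(-30) = 2610)
(s(79, -156) + 33409)*(-9330 + D) = ((79 + 2*(-156)) + 33409)*(-9330 + 2610) = ((79 - 312) + 33409)*(-6720) = (-233 + 33409)*(-6720) = 33176*(-6720) = -222942720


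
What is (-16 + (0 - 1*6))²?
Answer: 484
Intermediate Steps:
(-16 + (0 - 1*6))² = (-16 + (0 - 6))² = (-16 - 6)² = (-22)² = 484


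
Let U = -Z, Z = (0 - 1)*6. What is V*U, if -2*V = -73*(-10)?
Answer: -2190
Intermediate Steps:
Z = -6 (Z = -1*6 = -6)
V = -365 (V = -(-73)*(-10)/2 = -½*730 = -365)
U = 6 (U = -1*(-6) = 6)
V*U = -365*6 = -2190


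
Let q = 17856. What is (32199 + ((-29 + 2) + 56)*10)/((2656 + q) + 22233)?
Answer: 32489/42745 ≈ 0.76007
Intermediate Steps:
(32199 + ((-29 + 2) + 56)*10)/((2656 + q) + 22233) = (32199 + ((-29 + 2) + 56)*10)/((2656 + 17856) + 22233) = (32199 + (-27 + 56)*10)/(20512 + 22233) = (32199 + 29*10)/42745 = (32199 + 290)*(1/42745) = 32489*(1/42745) = 32489/42745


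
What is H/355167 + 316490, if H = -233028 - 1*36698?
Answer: 112406534104/355167 ≈ 3.1649e+5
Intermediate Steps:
H = -269726 (H = -233028 - 36698 = -269726)
H/355167 + 316490 = -269726/355167 + 316490 = 112406534104/355167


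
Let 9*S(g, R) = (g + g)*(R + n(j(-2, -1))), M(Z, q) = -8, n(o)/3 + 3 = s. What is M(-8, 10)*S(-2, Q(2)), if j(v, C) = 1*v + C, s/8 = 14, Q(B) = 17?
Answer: 11008/9 ≈ 1223.1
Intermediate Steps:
s = 112 (s = 8*14 = 112)
j(v, C) = C + v (j(v, C) = v + C = C + v)
n(o) = 327 (n(o) = -9 + 3*112 = -9 + 336 = 327)
S(g, R) = 2*g*(327 + R)/9 (S(g, R) = ((g + g)*(R + 327))/9 = ((2*g)*(327 + R))/9 = (2*g*(327 + R))/9 = 2*g*(327 + R)/9)
M(-8, 10)*S(-2, Q(2)) = -16*(-2)*(327 + 17)/9 = -16*(-2)*344/9 = -8*(-1376/9) = 11008/9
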